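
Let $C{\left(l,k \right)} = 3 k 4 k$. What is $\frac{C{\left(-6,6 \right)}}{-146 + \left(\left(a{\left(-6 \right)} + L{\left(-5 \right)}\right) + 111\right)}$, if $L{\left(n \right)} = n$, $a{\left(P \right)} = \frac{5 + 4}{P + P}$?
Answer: $- \frac{1728}{163} \approx -10.601$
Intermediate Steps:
$C{\left(l,k \right)} = 12 k^{2}$
$a{\left(P \right)} = \frac{9}{2 P}$
$\frac{C{\left(-6,6 \right)}}{-146 + \left(\left(a{\left(-6 \right)} + L{\left(-5 \right)}\right) + 111\right)} = \frac{12 \cdot 6^{2}}{-146 + \left(\left(\frac{9}{2 \left(-6\right)} - 5\right) + 111\right)} = \frac{12 \cdot 36}{-146 + \left(\left(\frac{9}{2} \left(- \frac{1}{6}\right) - 5\right) + 111\right)} = \frac{432}{-146 + \left(\left(- \frac{3}{4} - 5\right) + 111\right)} = \frac{432}{-146 + \left(- \frac{23}{4} + 111\right)} = \frac{432}{-146 + \frac{421}{4}} = \frac{432}{- \frac{163}{4}} = 432 \left(- \frac{4}{163}\right) = - \frac{1728}{163}$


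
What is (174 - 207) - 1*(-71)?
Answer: 38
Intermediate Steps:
(174 - 207) - 1*(-71) = -33 + 71 = 38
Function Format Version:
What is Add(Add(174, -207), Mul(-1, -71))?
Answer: 38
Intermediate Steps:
Add(Add(174, -207), Mul(-1, -71)) = Add(-33, 71) = 38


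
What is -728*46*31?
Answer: -1038128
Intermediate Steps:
-728*46*31 = -182*184*31 = -33488*31 = -1038128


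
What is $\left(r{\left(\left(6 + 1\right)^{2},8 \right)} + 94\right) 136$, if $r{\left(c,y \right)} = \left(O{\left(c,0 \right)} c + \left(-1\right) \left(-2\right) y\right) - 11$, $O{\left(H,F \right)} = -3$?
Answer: $-6528$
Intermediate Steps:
$r{\left(c,y \right)} = -11 - 3 c + 2 y$ ($r{\left(c,y \right)} = \left(- 3 c + \left(-1\right) \left(-2\right) y\right) - 11 = \left(- 3 c + 2 y\right) - 11 = -11 - 3 c + 2 y$)
$\left(r{\left(\left(6 + 1\right)^{2},8 \right)} + 94\right) 136 = \left(\left(-11 - 3 \left(6 + 1\right)^{2} + 2 \cdot 8\right) + 94\right) 136 = \left(\left(-11 - 3 \cdot 7^{2} + 16\right) + 94\right) 136 = \left(\left(-11 - 147 + 16\right) + 94\right) 136 = \left(-142 + 94\right) 136 = \left(-48\right) 136 = -6528$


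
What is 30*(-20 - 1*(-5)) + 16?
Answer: -434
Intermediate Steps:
30*(-20 - 1*(-5)) + 16 = 30*(-20 + 5) + 16 = 30*(-15) + 16 = -450 + 16 = -434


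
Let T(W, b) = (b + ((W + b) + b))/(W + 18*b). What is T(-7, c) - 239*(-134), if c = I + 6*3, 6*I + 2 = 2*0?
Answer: 9960132/311 ≈ 32026.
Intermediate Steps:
I = -⅓ (I = -⅓ + (2*0)/6 = -⅓ + (⅙)*0 = -⅓ + 0 = -⅓ ≈ -0.33333)
c = 53/3 (c = -⅓ + 6*3 = -⅓ + 18 = 53/3 ≈ 17.667)
T(W, b) = (W + 3*b)/(W + 18*b) (T(W, b) = (b + (W + 2*b))/(W + 18*b) = (W + 3*b)/(W + 18*b))
T(-7, c) - 239*(-134) = (-7 + 3*(53/3))/(-7 + 18*(53/3)) - 239*(-134) = (-7 + 53)/(-7 + 318) + 32026 = 46/311 + 32026 = 9960132/311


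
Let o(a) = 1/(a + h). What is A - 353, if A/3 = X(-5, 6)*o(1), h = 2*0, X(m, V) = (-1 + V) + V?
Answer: -320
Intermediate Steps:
X(m, V) = -1 + 2*V
h = 0
o(a) = 1/a (o(a) = 1/(a + 0) = 1/a)
A = 33 (A = 3*((-1 + 2*6)/1) = 3*((-1 + 12)*1) = 3*(11*1) = 3*11 = 33)
A - 353 = 33 - 353 = -320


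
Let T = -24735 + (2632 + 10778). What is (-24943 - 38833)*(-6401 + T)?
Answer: 1130493376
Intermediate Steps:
T = -11325 (T = -24735 + 13410 = -11325)
(-24943 - 38833)*(-6401 + T) = (-24943 - 38833)*(-6401 - 11325) = -63776*(-17726) = 1130493376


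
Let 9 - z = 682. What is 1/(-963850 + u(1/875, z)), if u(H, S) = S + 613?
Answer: -1/963910 ≈ -1.0374e-6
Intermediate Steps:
z = -673 (z = 9 - 1*682 = 9 - 682 = -673)
u(H, S) = 613 + S
1/(-963850 + u(1/875, z)) = 1/(-963850 + (613 - 673)) = 1/(-963850 - 60) = 1/(-963910) = -1/963910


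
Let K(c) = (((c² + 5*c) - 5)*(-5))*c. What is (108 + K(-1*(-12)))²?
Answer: 139996224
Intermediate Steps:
K(c) = c*(25 - 25*c - 5*c²) (K(c) = ((-5 + c² + 5*c)*(-5))*c = (25 - 25*c - 5*c²)*c = c*(25 - 25*c - 5*c²))
(108 + K(-1*(-12)))² = (108 + 5*(-1*(-12))*(5 - (-1*(-12))² - (-5)*(-12)))² = (108 + 5*12*(5 - 1*12² - 5*12))² = (108 + 5*12*(5 - 1*144 - 60))² = (108 + 5*12*(5 - 144 - 60))² = (108 + 5*12*(-199))² = (108 - 11940)² = (-11832)² = 139996224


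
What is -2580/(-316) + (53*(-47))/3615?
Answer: 2134886/285585 ≈ 7.4755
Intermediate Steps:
-2580/(-316) + (53*(-47))/3615 = -2580*(-1/316) - 2491*1/3615 = 645/79 - 2491/3615 = 2134886/285585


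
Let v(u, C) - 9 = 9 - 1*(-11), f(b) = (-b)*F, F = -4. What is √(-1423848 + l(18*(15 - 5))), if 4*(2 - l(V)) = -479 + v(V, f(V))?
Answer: I*√5694934/2 ≈ 1193.2*I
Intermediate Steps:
f(b) = 4*b (f(b) = -b*(-4) = 4*b)
v(u, C) = 29 (v(u, C) = 9 + (9 - 1*(-11)) = 9 + (9 + 11) = 9 + 20 = 29)
l(V) = 229/2 (l(V) = 2 - (-479 + 29)/4 = 2 - ¼*(-450) = 2 + 225/2 = 229/2)
√(-1423848 + l(18*(15 - 5))) = √(-1423848 + 229/2) = √(-2847467/2) = I*√5694934/2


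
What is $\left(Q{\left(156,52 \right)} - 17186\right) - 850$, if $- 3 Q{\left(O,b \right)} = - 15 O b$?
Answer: $22524$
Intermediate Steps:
$Q{\left(O,b \right)} = 5 O b$ ($Q{\left(O,b \right)} = - \frac{\left(-15\right) O b}{3} = 5 O b$)
$\left(Q{\left(156,52 \right)} - 17186\right) - 850 = \left(5 \cdot 156 \cdot 52 - 17186\right) - 850 = \left(40560 - 17186\right) - 850 = 23374 - 850 = 22524$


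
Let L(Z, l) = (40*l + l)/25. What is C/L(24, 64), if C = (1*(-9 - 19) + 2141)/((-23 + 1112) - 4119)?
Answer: -10565/1590144 ≈ -0.0066441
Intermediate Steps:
L(Z, l) = 41*l/25 (L(Z, l) = (41*l)*(1/25) = 41*l/25)
C = -2113/3030 (C = (1*(-28) + 2141)/(1089 - 4119) = (-28 + 2141)/(-3030) = 2113*(-1/3030) = -2113/3030 ≈ -0.69736)
C/L(24, 64) = -2113/(3030*((41/25)*64)) = -2113/(3030*2624/25) = -2113/3030*25/2624 = -10565/1590144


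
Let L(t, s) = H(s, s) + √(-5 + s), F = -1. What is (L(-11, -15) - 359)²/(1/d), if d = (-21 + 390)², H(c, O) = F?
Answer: 17643742380 - 196071840*I*√5 ≈ 1.7644e+10 - 4.3843e+8*I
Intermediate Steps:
H(c, O) = -1
L(t, s) = -1 + √(-5 + s)
d = 136161 (d = 369² = 136161)
(L(-11, -15) - 359)²/(1/d) = ((-1 + √(-5 - 15)) - 359)²/(1/136161) = ((-1 + √(-20)) - 359)²/(1/136161) = ((-1 + 2*I*√5) - 359)²*136161 = (-360 + 2*I*√5)²*136161 = 136161*(-360 + 2*I*√5)²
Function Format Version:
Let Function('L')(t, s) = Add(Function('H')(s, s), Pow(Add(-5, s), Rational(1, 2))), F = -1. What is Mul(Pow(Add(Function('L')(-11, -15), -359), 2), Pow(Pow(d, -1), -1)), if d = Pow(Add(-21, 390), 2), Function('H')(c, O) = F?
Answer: Add(17643742380, Mul(-196071840, I, Pow(5, Rational(1, 2)))) ≈ Add(1.7644e+10, Mul(-4.3843e+8, I))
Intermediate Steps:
Function('H')(c, O) = -1
Function('L')(t, s) = Add(-1, Pow(Add(-5, s), Rational(1, 2)))
d = 136161 (d = Pow(369, 2) = 136161)
Mul(Pow(Add(Function('L')(-11, -15), -359), 2), Pow(Pow(d, -1), -1)) = Mul(Pow(Add(Add(-1, Pow(Add(-5, -15), Rational(1, 2))), -359), 2), Pow(Pow(136161, -1), -1)) = Mul(Pow(Add(Add(-1, Pow(-20, Rational(1, 2))), -359), 2), Pow(Rational(1, 136161), -1)) = Mul(Pow(Add(Add(-1, Mul(2, I, Pow(5, Rational(1, 2)))), -359), 2), 136161) = Mul(Pow(Add(-360, Mul(2, I, Pow(5, Rational(1, 2)))), 2), 136161) = Mul(136161, Pow(Add(-360, Mul(2, I, Pow(5, Rational(1, 2)))), 2))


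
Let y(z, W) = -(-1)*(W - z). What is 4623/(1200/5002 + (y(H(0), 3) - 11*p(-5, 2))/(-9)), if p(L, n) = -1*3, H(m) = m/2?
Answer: -11562123/9404 ≈ -1229.5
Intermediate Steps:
H(m) = m/2 (H(m) = m*(½) = m/2)
p(L, n) = -3
y(z, W) = W - z (y(z, W) = -(z - W) = W - z)
4623/(1200/5002 + (y(H(0), 3) - 11*p(-5, 2))/(-9)) = 4623/(1200/5002 + ((3 - 0/2) - 11*(-3))/(-9)) = 4623/(1200*(1/5002) + ((3 - 1*0) + 33)*(-⅑)) = 4623/(600/2501 + ((3 + 0) + 33)*(-⅑)) = 4623/(600/2501 + (3 + 33)*(-⅑)) = 4623/(600/2501 + 36*(-⅑)) = 4623/(600/2501 - 4) = 4623/(-9404/2501) = 4623*(-2501/9404) = -11562123/9404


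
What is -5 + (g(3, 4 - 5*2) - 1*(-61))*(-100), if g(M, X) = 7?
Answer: -6805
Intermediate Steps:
-5 + (g(3, 4 - 5*2) - 1*(-61))*(-100) = -5 + (7 - 1*(-61))*(-100) = -5 + (7 + 61)*(-100) = -5 + 68*(-100) = -5 - 6800 = -6805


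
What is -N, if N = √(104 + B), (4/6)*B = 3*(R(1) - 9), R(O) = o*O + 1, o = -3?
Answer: -√218/2 ≈ -7.3824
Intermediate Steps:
R(O) = 1 - 3*O (R(O) = -3*O + 1 = 1 - 3*O)
B = -99/2 (B = 3*(3*((1 - 3*1) - 9))/2 = 3*(3*((1 - 3) - 9))/2 = 3*(3*(-2 - 9))/2 = 3*(3*(-11))/2 = (3/2)*(-33) = -99/2 ≈ -49.500)
N = √218/2 (N = √(104 - 99/2) = √(109/2) = √218/2 ≈ 7.3824)
-N = -√218/2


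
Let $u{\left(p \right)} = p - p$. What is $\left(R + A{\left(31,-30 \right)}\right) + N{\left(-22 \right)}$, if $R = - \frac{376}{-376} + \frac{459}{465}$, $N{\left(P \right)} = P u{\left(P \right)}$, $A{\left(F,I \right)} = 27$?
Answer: $\frac{4493}{155} \approx 28.987$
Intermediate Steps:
$u{\left(p \right)} = 0$
$N{\left(P \right)} = 0$ ($N{\left(P \right)} = P 0 = 0$)
$R = \frac{308}{155}$ ($R = \left(-376\right) \left(- \frac{1}{376}\right) + 459 \cdot \frac{1}{465} = 1 + \frac{153}{155} = \frac{308}{155} \approx 1.9871$)
$\left(R + A{\left(31,-30 \right)}\right) + N{\left(-22 \right)} = \left(\frac{308}{155} + 27\right) + 0 = \frac{4493}{155} + 0 = \frac{4493}{155}$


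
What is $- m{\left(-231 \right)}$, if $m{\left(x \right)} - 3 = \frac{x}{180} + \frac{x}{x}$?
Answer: $- \frac{163}{60} \approx -2.7167$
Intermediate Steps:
$m{\left(x \right)} = 4 + \frac{x}{180}$ ($m{\left(x \right)} = 3 + \left(\frac{x}{180} + \frac{x}{x}\right) = 3 + \left(x \frac{1}{180} + 1\right) = 3 + \left(\frac{x}{180} + 1\right) = 3 + \left(1 + \frac{x}{180}\right) = 4 + \frac{x}{180}$)
$- m{\left(-231 \right)} = - (4 + \frac{1}{180} \left(-231\right)) = - (4 - \frac{77}{60}) = \left(-1\right) \frac{163}{60} = - \frac{163}{60}$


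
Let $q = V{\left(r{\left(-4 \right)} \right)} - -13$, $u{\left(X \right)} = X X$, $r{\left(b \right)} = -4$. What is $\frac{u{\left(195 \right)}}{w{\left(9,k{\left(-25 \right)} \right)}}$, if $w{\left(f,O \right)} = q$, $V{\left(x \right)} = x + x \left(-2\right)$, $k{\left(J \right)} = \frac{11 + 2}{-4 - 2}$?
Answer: $\frac{38025}{17} \approx 2236.8$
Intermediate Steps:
$k{\left(J \right)} = - \frac{13}{6}$ ($k{\left(J \right)} = \frac{13}{-6} = 13 \left(- \frac{1}{6}\right) = - \frac{13}{6}$)
$V{\left(x \right)} = - x$ ($V{\left(x \right)} = x - 2 x = - x$)
$u{\left(X \right)} = X^{2}$
$q = 17$ ($q = \left(-1\right) \left(-4\right) - -13 = 4 + 13 = 17$)
$w{\left(f,O \right)} = 17$
$\frac{u{\left(195 \right)}}{w{\left(9,k{\left(-25 \right)} \right)}} = \frac{195^{2}}{17} = 38025 \cdot \frac{1}{17} = \frac{38025}{17}$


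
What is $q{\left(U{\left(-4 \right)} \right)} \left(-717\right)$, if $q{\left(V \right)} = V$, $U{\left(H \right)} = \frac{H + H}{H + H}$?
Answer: $-717$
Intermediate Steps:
$U{\left(H \right)} = 1$ ($U{\left(H \right)} = \frac{2 H}{2 H} = 2 H \frac{1}{2 H} = 1$)
$q{\left(U{\left(-4 \right)} \right)} \left(-717\right) = 1 \left(-717\right) = -717$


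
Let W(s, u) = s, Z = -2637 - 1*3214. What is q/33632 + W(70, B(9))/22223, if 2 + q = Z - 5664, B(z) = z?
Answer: -253588051/747403936 ≈ -0.33929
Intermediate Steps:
Z = -5851 (Z = -2637 - 3214 = -5851)
q = -11517 (q = -2 + (-5851 - 5664) = -2 - 11515 = -11517)
q/33632 + W(70, B(9))/22223 = -11517/33632 + 70/22223 = -253588051/747403936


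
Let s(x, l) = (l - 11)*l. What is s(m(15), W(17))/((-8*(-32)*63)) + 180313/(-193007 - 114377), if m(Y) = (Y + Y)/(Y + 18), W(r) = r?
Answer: -8561711/14754432 ≈ -0.58028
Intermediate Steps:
m(Y) = 2*Y/(18 + Y) (m(Y) = (2*Y)/(18 + Y) = 2*Y/(18 + Y))
s(x, l) = l*(-11 + l) (s(x, l) = (-11 + l)*l = l*(-11 + l))
s(m(15), W(17))/((-8*(-32)*63)) + 180313/(-193007 - 114377) = (17*(-11 + 17))/((-8*(-32)*63)) + 180313/(-193007 - 114377) = (17*6)/((256*63)) + 180313/(-307384) = 102/16128 + 180313*(-1/307384) = 102*(1/16128) - 25759/43912 = 17/2688 - 25759/43912 = -8561711/14754432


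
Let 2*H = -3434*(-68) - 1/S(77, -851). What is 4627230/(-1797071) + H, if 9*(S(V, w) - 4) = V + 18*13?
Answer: 145611034771885/1247167274 ≈ 1.1675e+5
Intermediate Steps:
S(V, w) = 30 + V/9 (S(V, w) = 4 + (V + 18*13)/9 = 4 + (V + 234)/9 = 4 + (234 + V)/9 = 4 + (26 + V/9) = 30 + V/9)
H = 81028655/694 (H = (-3434*(-68) - 1/(30 + (⅑)*77))/2 = (233512 - 1/(30 + 77/9))/2 = (233512 - 1/347/9)/2 = (233512 - 1*9/347)/2 = (233512 - 9/347)/2 = (½)*(81028655/347) = 81028655/694 ≈ 1.1676e+5)
4627230/(-1797071) + H = 4627230/(-1797071) + 81028655/694 = 4627230*(-1/1797071) + 81028655/694 = -4627230/1797071 + 81028655/694 = 145611034771885/1247167274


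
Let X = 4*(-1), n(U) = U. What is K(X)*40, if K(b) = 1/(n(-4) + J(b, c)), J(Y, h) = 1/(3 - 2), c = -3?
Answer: -40/3 ≈ -13.333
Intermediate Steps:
X = -4
J(Y, h) = 1 (J(Y, h) = 1/1 = 1)
K(b) = -⅓ (K(b) = 1/(-4 + 1) = 1/(-3) = -⅓)
K(X)*40 = -⅓*40 = -40/3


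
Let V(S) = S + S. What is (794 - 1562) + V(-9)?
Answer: -786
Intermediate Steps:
V(S) = 2*S
(794 - 1562) + V(-9) = (794 - 1562) + 2*(-9) = -768 - 18 = -786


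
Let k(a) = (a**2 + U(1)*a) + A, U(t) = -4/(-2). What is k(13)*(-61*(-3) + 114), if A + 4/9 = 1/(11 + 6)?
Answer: 982608/17 ≈ 57801.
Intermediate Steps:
U(t) = 2 (U(t) = -4*(-1/2) = 2)
A = -59/153 (A = -4/9 + 1/(11 + 6) = -4/9 + 1/17 = -59/153 ≈ -0.38562)
k(a) = -59/153 + a**2 + 2*a (k(a) = (a**2 + 2*a) - 59/153 = -59/153 + a**2 + 2*a)
k(13)*(-61*(-3) + 114) = (-59/153 + 13**2 + 2*13)*(-61*(-3) + 114) = (-59/153 + 169 + 26)*(183 + 114) = (29776/153)*297 = 982608/17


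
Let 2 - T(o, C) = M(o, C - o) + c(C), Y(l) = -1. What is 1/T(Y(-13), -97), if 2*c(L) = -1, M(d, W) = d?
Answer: 2/7 ≈ 0.28571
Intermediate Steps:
c(L) = -1/2 (c(L) = (1/2)*(-1) = -1/2)
T(o, C) = 5/2 - o (T(o, C) = 2 - (o - 1/2) = 2 - (-1/2 + o) = 2 + (1/2 - o) = 5/2 - o)
1/T(Y(-13), -97) = 1/(5/2 - 1*(-1)) = 1/(5/2 + 1) = 1/(7/2) = 2/7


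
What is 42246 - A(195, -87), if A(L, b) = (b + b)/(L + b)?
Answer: 760457/18 ≈ 42248.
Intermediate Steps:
A(L, b) = 2*b/(L + b) (A(L, b) = (2*b)/(L + b) = 2*b/(L + b))
42246 - A(195, -87) = 42246 - 2*(-87)/(195 - 87) = 42246 - 2*(-87)/108 = 42246 - 1*(-29/18) = 42246 + 29/18 = 760457/18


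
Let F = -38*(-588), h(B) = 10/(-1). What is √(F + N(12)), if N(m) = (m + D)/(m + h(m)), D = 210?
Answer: 3*√2495 ≈ 149.85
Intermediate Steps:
h(B) = -10 (h(B) = 10*(-1) = -10)
F = 22344
N(m) = (210 + m)/(-10 + m) (N(m) = (m + 210)/(m - 10) = (210 + m)/(-10 + m))
√(F + N(12)) = √(22344 + (210 + 12)/(-10 + 12)) = √(22344 + 222/2) = √(22344 + (½)*222) = √(22344 + 111) = √22455 = 3*√2495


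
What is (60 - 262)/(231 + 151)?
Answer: -101/191 ≈ -0.52880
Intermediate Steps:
(60 - 262)/(231 + 151) = -202/382 = -202*1/382 = -101/191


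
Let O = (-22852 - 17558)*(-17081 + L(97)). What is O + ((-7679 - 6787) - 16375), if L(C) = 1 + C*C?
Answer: 309954269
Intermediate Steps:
L(C) = 1 + C²
O = 309985110 (O = (-22852 - 17558)*(-17081 + (1 + 97²)) = -40410*(-17081 + (1 + 9409)) = -40410*(-17081 + 9410) = -40410*(-7671) = 309985110)
O + ((-7679 - 6787) - 16375) = 309985110 + ((-7679 - 6787) - 16375) = 309985110 + (-14466 - 16375) = 309985110 - 30841 = 309954269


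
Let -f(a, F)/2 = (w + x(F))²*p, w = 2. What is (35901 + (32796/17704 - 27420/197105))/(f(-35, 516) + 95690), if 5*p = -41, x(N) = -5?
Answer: 31321050696705/83607450475048 ≈ 0.37462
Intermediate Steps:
p = -41/5 (p = (⅕)*(-41) = -41/5 ≈ -8.2000)
f(a, F) = 738/5 (f(a, F) = -2*(2 - 5)²*(-41)/5 = -2*(-3)²*(-41)/5 = -18*(-41)/5 = -2*(-369/5) = 738/5)
(35901 + (32796/17704 - 27420/197105))/(f(-35, 516) + 95690) = (35901 + (32796/17704 - 27420/197105))/(738/5 + 95690) = (35901 + (32796*(1/17704) - 27420*1/197105))/(479188/5) = (35901 + (8199/4426 - 5484/39421))*(5/479188) = (35901 + 298940595/174477346)*(5/479188) = (6264210139341/174477346)*(5/479188) = 31321050696705/83607450475048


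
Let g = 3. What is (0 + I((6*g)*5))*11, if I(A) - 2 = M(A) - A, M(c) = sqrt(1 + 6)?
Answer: -968 + 11*sqrt(7) ≈ -938.90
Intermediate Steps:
M(c) = sqrt(7)
I(A) = 2 + sqrt(7) - A (I(A) = 2 + (sqrt(7) - A) = 2 + sqrt(7) - A)
(0 + I((6*g)*5))*11 = (0 + (2 + sqrt(7) - 6*3*5))*11 = (0 + (2 + sqrt(7) - 18*5))*11 = (0 + (2 + sqrt(7) - 1*90))*11 = (0 + (2 + sqrt(7) - 90))*11 = (0 + (-88 + sqrt(7)))*11 = (-88 + sqrt(7))*11 = -968 + 11*sqrt(7)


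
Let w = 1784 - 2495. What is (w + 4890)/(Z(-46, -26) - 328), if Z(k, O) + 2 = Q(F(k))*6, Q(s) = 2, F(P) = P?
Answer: -1393/106 ≈ -13.142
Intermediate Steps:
w = -711
Z(k, O) = 10 (Z(k, O) = -2 + 2*6 = -2 + 12 = 10)
(w + 4890)/(Z(-46, -26) - 328) = (-711 + 4890)/(10 - 328) = 4179/(-318) = 4179*(-1/318) = -1393/106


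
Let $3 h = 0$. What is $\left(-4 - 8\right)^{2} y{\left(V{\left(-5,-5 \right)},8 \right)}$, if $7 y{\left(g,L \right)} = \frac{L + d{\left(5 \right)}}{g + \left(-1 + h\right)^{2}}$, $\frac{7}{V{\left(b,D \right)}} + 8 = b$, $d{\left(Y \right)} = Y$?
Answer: $\frac{4056}{7} \approx 579.43$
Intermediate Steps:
$h = 0$ ($h = \frac{1}{3} \cdot 0 = 0$)
$V{\left(b,D \right)} = \frac{7}{-8 + b}$
$y{\left(g,L \right)} = \frac{5 + L}{7 \left(1 + g\right)}$ ($y{\left(g,L \right)} = \frac{\left(L + 5\right) \frac{1}{g + \left(-1 + 0\right)^{2}}}{7} = \frac{\left(5 + L\right) \frac{1}{g + \left(-1\right)^{2}}}{7} = \frac{\left(5 + L\right) \frac{1}{g + 1}}{7} = \frac{\left(5 + L\right) \frac{1}{1 + g}}{7} = \frac{\frac{1}{1 + g} \left(5 + L\right)}{7} = \frac{5 + L}{7 \left(1 + g\right)}$)
$\left(-4 - 8\right)^{2} y{\left(V{\left(-5,-5 \right)},8 \right)} = \left(-4 - 8\right)^{2} \frac{5 + 8}{7 \left(1 + \frac{7}{-8 - 5}\right)} = \left(-12\right)^{2} \cdot \frac{1}{7} \frac{1}{1 + \frac{7}{-13}} \cdot 13 = 144 \cdot \frac{1}{7} \frac{1}{1 + 7 \left(- \frac{1}{13}\right)} 13 = 144 \cdot \frac{1}{7} \frac{1}{1 - \frac{7}{13}} \cdot 13 = 144 \cdot \frac{1}{7} \frac{1}{\frac{6}{13}} \cdot 13 = 144 \cdot \frac{1}{7} \cdot \frac{13}{6} \cdot 13 = 144 \cdot \frac{169}{42} = \frac{4056}{7}$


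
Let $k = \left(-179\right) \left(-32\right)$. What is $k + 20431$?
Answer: $26159$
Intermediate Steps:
$k = 5728$
$k + 20431 = 5728 + 20431 = 26159$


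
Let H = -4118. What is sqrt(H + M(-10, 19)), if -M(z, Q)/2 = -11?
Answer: 64*I ≈ 64.0*I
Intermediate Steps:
M(z, Q) = 22 (M(z, Q) = -2*(-11) = 22)
sqrt(H + M(-10, 19)) = sqrt(-4118 + 22) = sqrt(-4096) = 64*I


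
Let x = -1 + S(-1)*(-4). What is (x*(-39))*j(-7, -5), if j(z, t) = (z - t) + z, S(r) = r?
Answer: 1053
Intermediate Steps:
j(z, t) = -t + 2*z
x = 3 (x = -1 - 1*(-4) = -1 + 4 = 3)
(x*(-39))*j(-7, -5) = (3*(-39))*(-1*(-5) + 2*(-7)) = -117*(5 - 14) = -117*(-9) = 1053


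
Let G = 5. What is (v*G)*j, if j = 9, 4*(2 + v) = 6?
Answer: -45/2 ≈ -22.500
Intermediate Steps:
v = -½ (v = -2 + (¼)*6 = -2 + 3/2 = -½ ≈ -0.50000)
(v*G)*j = -½*5*9 = -5/2*9 = -45/2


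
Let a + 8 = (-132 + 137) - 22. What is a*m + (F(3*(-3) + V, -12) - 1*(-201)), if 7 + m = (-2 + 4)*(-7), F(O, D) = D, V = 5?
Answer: 714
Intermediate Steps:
a = -25 (a = -8 + ((-132 + 137) - 22) = -8 + (5 - 22) = -8 - 17 = -25)
m = -21 (m = -7 + (-2 + 4)*(-7) = -7 + 2*(-7) = -7 - 14 = -21)
a*m + (F(3*(-3) + V, -12) - 1*(-201)) = -25*(-21) + (-12 - 1*(-201)) = 525 + (-12 + 201) = 525 + 189 = 714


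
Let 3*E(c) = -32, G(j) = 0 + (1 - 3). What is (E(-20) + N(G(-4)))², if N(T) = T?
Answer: 1444/9 ≈ 160.44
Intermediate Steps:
G(j) = -2 (G(j) = 0 - 2 = -2)
E(c) = -32/3 (E(c) = (⅓)*(-32) = -32/3)
(E(-20) + N(G(-4)))² = (-32/3 - 2)² = (-38/3)² = 1444/9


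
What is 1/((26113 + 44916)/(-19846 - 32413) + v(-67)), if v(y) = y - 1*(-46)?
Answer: -52259/1168468 ≈ -0.044724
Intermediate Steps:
v(y) = 46 + y (v(y) = y + 46 = 46 + y)
1/((26113 + 44916)/(-19846 - 32413) + v(-67)) = 1/((26113 + 44916)/(-19846 - 32413) + (46 - 67)) = 1/(71029/(-52259) - 21) = 1/(71029*(-1/52259) - 21) = 1/(-71029/52259 - 21) = 1/(-1168468/52259) = -52259/1168468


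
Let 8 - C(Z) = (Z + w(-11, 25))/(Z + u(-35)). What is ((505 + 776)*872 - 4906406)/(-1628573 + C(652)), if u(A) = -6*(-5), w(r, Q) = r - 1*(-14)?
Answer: 2584353068/1110681985 ≈ 2.3268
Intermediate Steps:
w(r, Q) = 14 + r (w(r, Q) = r + 14 = 14 + r)
u(A) = 30
C(Z) = 8 - (3 + Z)/(30 + Z) (C(Z) = 8 - (Z + (14 - 11))/(Z + 30) = 8 - (Z + 3)/(30 + Z) = 8 - (3 + Z)/(30 + Z))
((505 + 776)*872 - 4906406)/(-1628573 + C(652)) = ((505 + 776)*872 - 4906406)/(-1628573 + (237 + 7*652)/(30 + 652)) = (1281*872 - 4906406)/(-1628573 + (237 + 4564)/682) = (1117032 - 4906406)/(-1628573 + (1/682)*4801) = -3789374/(-1628573 + 4801/682) = -3789374/(-1110681985/682) = -3789374*(-682/1110681985) = 2584353068/1110681985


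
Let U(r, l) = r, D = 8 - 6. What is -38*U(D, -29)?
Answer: -76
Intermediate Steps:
D = 2
-38*U(D, -29) = -38*2 = -76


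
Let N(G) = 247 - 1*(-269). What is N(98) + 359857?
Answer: 360373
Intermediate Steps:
N(G) = 516 (N(G) = 247 + 269 = 516)
N(98) + 359857 = 516 + 359857 = 360373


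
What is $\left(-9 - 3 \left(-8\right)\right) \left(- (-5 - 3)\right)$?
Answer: $120$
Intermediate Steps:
$\left(-9 - 3 \left(-8\right)\right) \left(- (-5 - 3)\right) = \left(-9 - -24\right) \left(\left(-1\right) \left(-8\right)\right) = \left(-9 + 24\right) 8 = 15 \cdot 8 = 120$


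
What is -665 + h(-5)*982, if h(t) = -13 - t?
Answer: -8521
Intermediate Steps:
-665 + h(-5)*982 = -665 + (-13 - 1*(-5))*982 = -665 + (-13 + 5)*982 = -665 - 8*982 = -665 - 7856 = -8521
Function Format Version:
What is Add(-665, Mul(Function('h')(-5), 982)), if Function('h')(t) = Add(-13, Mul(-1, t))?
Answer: -8521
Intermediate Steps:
Add(-665, Mul(Function('h')(-5), 982)) = Add(-665, Mul(Add(-13, Mul(-1, -5)), 982)) = Add(-665, Mul(Add(-13, 5), 982)) = Add(-665, Mul(-8, 982)) = Add(-665, -7856) = -8521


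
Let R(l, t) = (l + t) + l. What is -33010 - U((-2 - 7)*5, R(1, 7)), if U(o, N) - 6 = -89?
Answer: -32927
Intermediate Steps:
R(l, t) = t + 2*l
U(o, N) = -83 (U(o, N) = 6 - 89 = -83)
-33010 - U((-2 - 7)*5, R(1, 7)) = -33010 - 1*(-83) = -33010 + 83 = -32927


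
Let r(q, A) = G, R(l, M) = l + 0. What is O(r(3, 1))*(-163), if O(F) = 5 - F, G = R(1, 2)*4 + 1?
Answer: 0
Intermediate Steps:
R(l, M) = l
G = 5 (G = 1*4 + 1 = 4 + 1 = 5)
r(q, A) = 5
O(r(3, 1))*(-163) = (5 - 1*5)*(-163) = (5 - 5)*(-163) = 0*(-163) = 0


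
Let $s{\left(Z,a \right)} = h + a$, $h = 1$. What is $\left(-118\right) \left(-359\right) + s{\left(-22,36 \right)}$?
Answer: $42399$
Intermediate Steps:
$s{\left(Z,a \right)} = 1 + a$
$\left(-118\right) \left(-359\right) + s{\left(-22,36 \right)} = \left(-118\right) \left(-359\right) + \left(1 + 36\right) = 42362 + 37 = 42399$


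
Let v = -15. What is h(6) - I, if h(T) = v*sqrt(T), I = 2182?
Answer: -2182 - 15*sqrt(6) ≈ -2218.7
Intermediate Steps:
h(T) = -15*sqrt(T)
h(6) - I = -15*sqrt(6) - 1*2182 = -15*sqrt(6) - 2182 = -2182 - 15*sqrt(6)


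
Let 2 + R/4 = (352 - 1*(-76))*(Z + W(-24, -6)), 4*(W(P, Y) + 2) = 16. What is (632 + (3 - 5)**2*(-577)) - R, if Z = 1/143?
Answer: -729868/143 ≈ -5104.0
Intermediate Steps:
W(P, Y) = 2 (W(P, Y) = -2 + (1/4)*16 = -2 + 4 = 2)
Z = 1/143 ≈ 0.0069930
R = 490200/143 (R = -8 + 4*((352 - 1*(-76))*(1/143 + 2)) = -8 + 4*((352 + 76)*(287/143)) = -8 + 4*(428*(287/143)) = -8 + 4*(122836/143) = -8 + 491344/143 = 490200/143 ≈ 3428.0)
(632 + (3 - 5)**2*(-577)) - R = (632 + (3 - 5)**2*(-577)) - 1*490200/143 = (632 + (-2)**2*(-577)) - 490200/143 = (632 + 4*(-577)) - 490200/143 = (632 - 2308) - 490200/143 = -1676 - 490200/143 = -729868/143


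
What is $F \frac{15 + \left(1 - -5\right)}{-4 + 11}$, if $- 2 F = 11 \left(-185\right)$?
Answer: $\frac{6105}{2} \approx 3052.5$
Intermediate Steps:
$F = \frac{2035}{2}$ ($F = - \frac{11 \left(-185\right)}{2} = \left(- \frac{1}{2}\right) \left(-2035\right) = \frac{2035}{2} \approx 1017.5$)
$F \frac{15 + \left(1 - -5\right)}{-4 + 11} = \frac{2035 \frac{15 + \left(1 - -5\right)}{-4 + 11}}{2} = \frac{2035 \frac{15 + \left(1 + 5\right)}{7}}{2} = \frac{2035 \left(15 + 6\right) \frac{1}{7}}{2} = \frac{2035 \cdot 21 \cdot \frac{1}{7}}{2} = \frac{2035}{2} \cdot 3 = \frac{6105}{2}$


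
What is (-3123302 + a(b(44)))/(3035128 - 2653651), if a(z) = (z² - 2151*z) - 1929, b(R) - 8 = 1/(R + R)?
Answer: -24334739879/2954157888 ≈ -8.2375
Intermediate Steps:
b(R) = 8 + 1/(2*R) (b(R) = 8 + 1/(R + R) = 8 + 1/(2*R))
a(z) = -1929 + z² - 2151*z
(-3123302 + a(b(44)))/(3035128 - 2653651) = (-3123302 + (-1929 + (8 + (½)/44)² - 2151*(8 + (½)/44)))/(3035128 - 2653651) = (-3123302 + (-1929 + (8 + (½)*(1/44))² - 2151*(8 + (½)*(1/44))))/381477 = (-3123302 + (-1929 + (8 + 1/88)² - 2151*(8 + 1/88)))*(1/381477) = (-3123302 + (-1929 + (705/88)² - 2151*705/88))*(1/381477) = (-3123302 + (-1929 + 497025/7744 - 1516455/88))*(1/381477) = (-3123302 - 147889191/7744)*(1/381477) = -24334739879/7744*1/381477 = -24334739879/2954157888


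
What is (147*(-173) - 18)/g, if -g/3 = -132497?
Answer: -8483/132497 ≈ -0.064024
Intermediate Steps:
g = 397491 (g = -3*(-132497) = 397491)
(147*(-173) - 18)/g = (147*(-173) - 18)/397491 = (-25431 - 18)*(1/397491) = -25449*1/397491 = -8483/132497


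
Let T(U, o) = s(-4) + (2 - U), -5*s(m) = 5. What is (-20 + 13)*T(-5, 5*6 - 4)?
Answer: -42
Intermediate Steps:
s(m) = -1 (s(m) = -⅕*5 = -1)
T(U, o) = 1 - U (T(U, o) = -1 + (2 - U) = 1 - U)
(-20 + 13)*T(-5, 5*6 - 4) = (-20 + 13)*(1 - 1*(-5)) = -7*(1 + 5) = -7*6 = -42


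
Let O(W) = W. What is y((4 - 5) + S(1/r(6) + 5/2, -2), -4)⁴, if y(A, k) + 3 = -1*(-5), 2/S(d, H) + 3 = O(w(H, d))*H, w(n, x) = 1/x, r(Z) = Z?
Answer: 16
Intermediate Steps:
S(d, H) = 2/(-3 + H/d)
y(A, k) = 2 (y(A, k) = -3 - 1*(-5) = -3 + 5 = 2)
y((4 - 5) + S(1/r(6) + 5/2, -2), -4)⁴ = 2⁴ = 16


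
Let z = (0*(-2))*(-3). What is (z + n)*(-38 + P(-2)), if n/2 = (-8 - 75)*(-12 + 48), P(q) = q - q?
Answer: 227088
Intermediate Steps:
P(q) = 0
n = -5976 (n = 2*((-8 - 75)*(-12 + 48)) = 2*(-83*36) = 2*(-2988) = -5976)
z = 0 (z = 0*(-3) = 0)
(z + n)*(-38 + P(-2)) = (0 - 5976)*(-38 + 0) = -5976*(-38) = 227088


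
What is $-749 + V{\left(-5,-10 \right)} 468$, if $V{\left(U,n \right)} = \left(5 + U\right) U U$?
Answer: $-749$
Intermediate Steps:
$V{\left(U,n \right)} = U^{2} \left(5 + U\right)$ ($V{\left(U,n \right)} = \left(5 + U\right) U^{2} = U^{2} \left(5 + U\right)$)
$-749 + V{\left(-5,-10 \right)} 468 = -749 + \left(-5\right)^{2} \left(5 - 5\right) 468 = -749 + 25 \cdot 0 \cdot 468 = -749 + 0 \cdot 468 = -749 + 0 = -749$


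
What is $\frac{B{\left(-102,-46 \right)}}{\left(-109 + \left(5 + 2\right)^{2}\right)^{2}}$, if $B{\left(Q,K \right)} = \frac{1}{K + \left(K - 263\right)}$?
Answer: $- \frac{1}{1278000} \approx -7.8247 \cdot 10^{-7}$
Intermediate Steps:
$B{\left(Q,K \right)} = \frac{1}{-263 + 2 K}$ ($B{\left(Q,K \right)} = \frac{1}{K + \left(-263 + K\right)} = \frac{1}{-263 + 2 K}$)
$\frac{B{\left(-102,-46 \right)}}{\left(-109 + \left(5 + 2\right)^{2}\right)^{2}} = \frac{1}{\left(-263 + 2 \left(-46\right)\right) \left(-109 + \left(5 + 2\right)^{2}\right)^{2}} = \frac{1}{\left(-263 - 92\right) \left(-109 + 7^{2}\right)^{2}} = \frac{1}{\left(-355\right) \left(-109 + 49\right)^{2}} = - \frac{1}{355 \left(-60\right)^{2}} = - \frac{1}{355 \cdot 3600} = \left(- \frac{1}{355}\right) \frac{1}{3600} = - \frac{1}{1278000}$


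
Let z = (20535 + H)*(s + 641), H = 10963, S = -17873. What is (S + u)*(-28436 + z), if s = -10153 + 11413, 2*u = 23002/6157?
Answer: -6585367511970720/6157 ≈ -1.0696e+12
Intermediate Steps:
u = 11501/6157 (u = (23002/6157)/2 = (23002*(1/6157))/2 = (½)*(23002/6157) = 11501/6157 ≈ 1.8680)
s = 1260
z = 59877698 (z = (20535 + 10963)*(1260 + 641) = 31498*1901 = 59877698)
(S + u)*(-28436 + z) = (-17873 + 11501/6157)*(-28436 + 59877698) = -110032560/6157*59849262 = -6585367511970720/6157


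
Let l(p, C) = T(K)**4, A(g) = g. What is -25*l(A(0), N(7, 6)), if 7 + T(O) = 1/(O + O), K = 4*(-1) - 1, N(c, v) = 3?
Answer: -25411681/400 ≈ -63529.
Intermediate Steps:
K = -5 (K = -4 - 1 = -5)
T(O) = -7 + 1/(2*O) (T(O) = -7 + 1/(O + O) = -7 + 1/(2*O))
l(p, C) = 25411681/10000 (l(p, C) = (-7 + (1/2)/(-5))**4 = (-7 + (1/2)*(-1/5))**4 = (-7 - 1/10)**4 = (-71/10)**4 = 25411681/10000)
-25*l(A(0), N(7, 6)) = -25*25411681/10000 = -25411681/400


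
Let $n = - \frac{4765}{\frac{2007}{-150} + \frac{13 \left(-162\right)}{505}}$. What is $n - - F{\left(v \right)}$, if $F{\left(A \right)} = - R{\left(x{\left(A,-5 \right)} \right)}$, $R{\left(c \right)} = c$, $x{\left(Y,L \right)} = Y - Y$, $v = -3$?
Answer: $\frac{25250}{93} \approx 271.51$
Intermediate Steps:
$x{\left(Y,L \right)} = 0$
$F{\left(A \right)} = 0$ ($F{\left(A \right)} = \left(-1\right) 0 = 0$)
$n = \frac{25250}{93}$ ($n = - \frac{4765}{2007 \left(- \frac{1}{150}\right) - \frac{2106}{505}} = - \frac{4765}{- \frac{669}{50} - \frac{2106}{505}} = - \frac{4765}{- \frac{88629}{5050}} = \left(-4765\right) \left(- \frac{5050}{88629}\right) = \frac{25250}{93} \approx 271.51$)
$n - - F{\left(v \right)} = \frac{25250}{93} - \left(-1\right) 0 = \frac{25250}{93} - 0 = \frac{25250}{93} + 0 = \frac{25250}{93}$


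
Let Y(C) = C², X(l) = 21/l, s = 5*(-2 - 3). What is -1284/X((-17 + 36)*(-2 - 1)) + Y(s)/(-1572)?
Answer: 38346137/11004 ≈ 3484.7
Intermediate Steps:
s = -25 (s = 5*(-5) = -25)
-1284/X((-17 + 36)*(-2 - 1)) + Y(s)/(-1572) = -1284*(-17 + 36)*(-2 - 1)/21 + (-25)²/(-1572) = -1284/(21/((19*(-3)))) + 625*(-1/1572) = -1284/(21/(-57)) - 625/1572 = -1284/(21*(-1/57)) - 625/1572 = -1284/(-7/19) - 625/1572 = -1284*(-19/7) - 625/1572 = 24396/7 - 625/1572 = 38346137/11004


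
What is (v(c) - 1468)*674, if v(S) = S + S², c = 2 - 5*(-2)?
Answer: -884288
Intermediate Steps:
c = 12 (c = 2 + 10 = 12)
(v(c) - 1468)*674 = (12*(1 + 12) - 1468)*674 = (12*13 - 1468)*674 = (156 - 1468)*674 = -1312*674 = -884288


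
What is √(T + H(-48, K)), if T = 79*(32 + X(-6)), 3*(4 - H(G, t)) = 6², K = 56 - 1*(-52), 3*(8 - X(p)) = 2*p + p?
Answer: 7*√74 ≈ 60.216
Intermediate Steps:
X(p) = 8 - p (X(p) = 8 - (2*p + p)/3 = 8 - p)
K = 108 (K = 56 + 52 = 108)
H(G, t) = -8 (H(G, t) = 4 - ⅓*6² = 4 - ⅓*36 = 4 - 12 = -8)
T = 3634 (T = 79*(32 + (8 - 1*(-6))) = 79*(32 + (8 + 6)) = 79*(32 + 14) = 79*46 = 3634)
√(T + H(-48, K)) = √(3634 - 8) = √3626 = 7*√74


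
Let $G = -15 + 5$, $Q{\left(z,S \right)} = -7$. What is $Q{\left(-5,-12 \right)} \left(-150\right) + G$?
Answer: $1040$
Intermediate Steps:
$G = -10$
$Q{\left(-5,-12 \right)} \left(-150\right) + G = \left(-7\right) \left(-150\right) - 10 = 1050 - 10 = 1040$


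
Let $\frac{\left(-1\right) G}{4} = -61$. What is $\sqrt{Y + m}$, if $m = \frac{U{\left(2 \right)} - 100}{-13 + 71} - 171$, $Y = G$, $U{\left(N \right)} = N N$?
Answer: $\frac{\sqrt{60001}}{29} \approx 8.4466$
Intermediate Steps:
$U{\left(N \right)} = N^{2}$
$G = 244$ ($G = \left(-4\right) \left(-61\right) = 244$)
$Y = 244$
$m = - \frac{5007}{29}$ ($m = \frac{2^{2} - 100}{-13 + 71} - 171 = \frac{4 - 100}{58} - 171 = \left(-96\right) \frac{1}{58} - 171 = - \frac{48}{29} - 171 = - \frac{5007}{29} \approx -172.66$)
$\sqrt{Y + m} = \sqrt{244 - \frac{5007}{29}} = \sqrt{\frac{2069}{29}} = \frac{\sqrt{60001}}{29}$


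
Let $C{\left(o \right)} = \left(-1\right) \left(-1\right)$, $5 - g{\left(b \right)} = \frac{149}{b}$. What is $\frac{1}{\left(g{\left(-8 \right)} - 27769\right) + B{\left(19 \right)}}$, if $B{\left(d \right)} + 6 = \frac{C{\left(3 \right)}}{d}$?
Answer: $- \frac{152}{4218201} \approx -3.6034 \cdot 10^{-5}$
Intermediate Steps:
$g{\left(b \right)} = 5 - \frac{149}{b}$
$C{\left(o \right)} = 1$
$B{\left(d \right)} = -6 + \frac{1}{d}$ ($B{\left(d \right)} = -6 + 1 \frac{1}{d} = -6 + \frac{1}{d}$)
$\frac{1}{\left(g{\left(-8 \right)} - 27769\right) + B{\left(19 \right)}} = \frac{1}{\left(\left(5 - \frac{149}{-8}\right) - 27769\right) - \left(6 - \frac{1}{19}\right)} = \frac{1}{\left(\left(5 - - \frac{149}{8}\right) - 27769\right) + \left(-6 + \frac{1}{19}\right)} = \frac{1}{\left(\left(5 + \frac{149}{8}\right) - 27769\right) - \frac{113}{19}} = \frac{1}{\left(\frac{189}{8} - 27769\right) - \frac{113}{19}} = \frac{1}{- \frac{221963}{8} - \frac{113}{19}} = \frac{1}{- \frac{4218201}{152}} = - \frac{152}{4218201}$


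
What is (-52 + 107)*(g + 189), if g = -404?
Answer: -11825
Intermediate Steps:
(-52 + 107)*(g + 189) = (-52 + 107)*(-404 + 189) = 55*(-215) = -11825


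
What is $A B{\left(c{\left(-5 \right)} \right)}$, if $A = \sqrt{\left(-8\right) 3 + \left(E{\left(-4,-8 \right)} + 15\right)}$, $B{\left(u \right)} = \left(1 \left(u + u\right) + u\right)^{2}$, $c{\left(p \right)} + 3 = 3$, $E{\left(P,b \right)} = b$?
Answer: $0$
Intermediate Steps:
$c{\left(p \right)} = 0$ ($c{\left(p \right)} = -3 + 3 = 0$)
$B{\left(u \right)} = 9 u^{2}$ ($B{\left(u \right)} = \left(1 \cdot 2 u + u\right)^{2} = \left(2 u + u\right)^{2} = \left(3 u\right)^{2} = 9 u^{2}$)
$A = i \sqrt{17}$ ($A = \sqrt{\left(-8\right) 3 + \left(-8 + 15\right)} = \sqrt{-24 + 7} = \sqrt{-17} = i \sqrt{17} \approx 4.1231 i$)
$A B{\left(c{\left(-5 \right)} \right)} = i \sqrt{17} \cdot 9 \cdot 0^{2} = i \sqrt{17} \cdot 9 \cdot 0 = i \sqrt{17} \cdot 0 = 0$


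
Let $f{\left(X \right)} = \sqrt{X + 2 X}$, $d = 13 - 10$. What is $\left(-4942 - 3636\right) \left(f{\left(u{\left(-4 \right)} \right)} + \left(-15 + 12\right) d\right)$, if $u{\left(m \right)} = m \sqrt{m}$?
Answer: $77202 + 17156 \left(-1\right)^{\frac{3}{4}} \sqrt{6} \approx 47487.0 + 29715.0 i$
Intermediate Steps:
$u{\left(m \right)} = m^{\frac{3}{2}}$
$d = 3$
$f{\left(X \right)} = \sqrt{3} \sqrt{X}$ ($f{\left(X \right)} = \sqrt{3 X} = \sqrt{3} \sqrt{X}$)
$\left(-4942 - 3636\right) \left(f{\left(u{\left(-4 \right)} \right)} + \left(-15 + 12\right) d\right) = \left(-4942 - 3636\right) \left(\sqrt{3} \sqrt{\left(-4\right)^{\frac{3}{2}}} + \left(-15 + 12\right) 3\right) = - 8578 \left(\sqrt{3} \sqrt{- 8 i} - 9\right) = - 8578 \left(\sqrt{3} \cdot 2 \left(1 - i\right) - 9\right) = - 8578 \left(2 \sqrt{3} \left(1 - i\right) - 9\right) = - 8578 \left(-9 + 2 \sqrt{3} \left(1 - i\right)\right) = 77202 - 17156 \sqrt{3} \left(1 - i\right)$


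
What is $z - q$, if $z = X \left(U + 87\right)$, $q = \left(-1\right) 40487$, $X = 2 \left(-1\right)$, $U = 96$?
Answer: $40121$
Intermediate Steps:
$X = -2$
$q = -40487$
$z = -366$ ($z = - 2 \left(96 + 87\right) = \left(-2\right) 183 = -366$)
$z - q = -366 - -40487 = -366 + 40487 = 40121$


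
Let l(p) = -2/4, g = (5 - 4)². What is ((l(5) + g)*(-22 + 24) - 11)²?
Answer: 100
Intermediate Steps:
g = 1 (g = 1² = 1)
l(p) = -½ (l(p) = -2*¼ = -½)
((l(5) + g)*(-22 + 24) - 11)² = ((-½ + 1)*(-22 + 24) - 11)² = ((½)*2 - 11)² = (1 - 11)² = (-10)² = 100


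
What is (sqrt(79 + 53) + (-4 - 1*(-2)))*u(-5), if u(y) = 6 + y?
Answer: -2 + 2*sqrt(33) ≈ 9.4891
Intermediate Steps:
(sqrt(79 + 53) + (-4 - 1*(-2)))*u(-5) = (sqrt(79 + 53) + (-4 - 1*(-2)))*(6 - 5) = (sqrt(132) + (-4 + 2))*1 = (2*sqrt(33) - 2)*1 = (-2 + 2*sqrt(33))*1 = -2 + 2*sqrt(33)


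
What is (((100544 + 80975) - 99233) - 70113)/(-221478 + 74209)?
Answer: -12173/147269 ≈ -0.082658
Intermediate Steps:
(((100544 + 80975) - 99233) - 70113)/(-221478 + 74209) = ((181519 - 99233) - 70113)/(-147269) = (82286 - 70113)*(-1/147269) = 12173*(-1/147269) = -12173/147269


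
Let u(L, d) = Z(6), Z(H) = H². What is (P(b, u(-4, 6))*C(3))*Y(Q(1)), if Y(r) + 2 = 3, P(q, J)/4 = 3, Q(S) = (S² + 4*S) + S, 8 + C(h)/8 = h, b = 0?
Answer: -480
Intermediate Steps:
C(h) = -64 + 8*h
u(L, d) = 36 (u(L, d) = 6² = 36)
Q(S) = S² + 5*S
P(q, J) = 12 (P(q, J) = 4*3 = 12)
Y(r) = 1 (Y(r) = -2 + 3 = 1)
(P(b, u(-4, 6))*C(3))*Y(Q(1)) = (12*(-64 + 8*3))*1 = (12*(-64 + 24))*1 = (12*(-40))*1 = -480*1 = -480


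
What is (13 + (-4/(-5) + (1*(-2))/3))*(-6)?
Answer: -394/5 ≈ -78.800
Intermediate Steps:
(13 + (-4/(-5) + (1*(-2))/3))*(-6) = (13 + (-4*(-1/5) - 2*1/3))*(-6) = (13 + (4/5 - 2/3))*(-6) = (13 + 2/15)*(-6) = (197/15)*(-6) = -394/5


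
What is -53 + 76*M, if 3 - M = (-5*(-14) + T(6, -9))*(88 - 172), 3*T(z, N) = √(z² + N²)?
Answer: 447055 + 6384*√13 ≈ 4.7007e+5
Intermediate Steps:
T(z, N) = √(N² + z²)/3 (T(z, N) = √(z² + N²)/3 = √(N² + z²)/3)
M = 5883 + 84*√13 (M = 3 - (-5*(-14) + √((-9)² + 6²)/3)*(88 - 172) = 3 - (70 + √(81 + 36)/3)*(-84) = 3 - (70 + √117/3)*(-84) = 3 - (70 + (3*√13)/3)*(-84) = 3 - (70 + √13)*(-84) = 3 - (-5880 - 84*√13) = 3 + (5880 + 84*√13) = 5883 + 84*√13 ≈ 6185.9)
-53 + 76*M = -53 + 76*(5883 + 84*√13) = -53 + (447108 + 6384*√13) = 447055 + 6384*√13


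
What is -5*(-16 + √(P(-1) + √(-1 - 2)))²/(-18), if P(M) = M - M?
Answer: 5*(16 - 3^(¼)*√I)²/18 ≈ 62.839 - 7.7909*I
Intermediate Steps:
P(M) = 0
-5*(-16 + √(P(-1) + √(-1 - 2)))²/(-18) = -5*(-16 + √(0 + √(-1 - 2)))²/(-18) = -5*(-16 + √(0 + √(-3)))²*(-1)/18 = -5*(-16 + √(0 + I*√3))²*(-1)/18 = -5*(-16 + √(I*√3))²*(-1)/18 = -5*(-16 + 3^(¼)*√I)²*(-1)/18 = -(-5)*(-16 + 3^(¼)*√I)²/18 = 5*(-16 + 3^(¼)*√I)²/18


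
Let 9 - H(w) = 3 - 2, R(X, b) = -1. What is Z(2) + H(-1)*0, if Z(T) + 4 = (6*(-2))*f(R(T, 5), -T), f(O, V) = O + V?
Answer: 32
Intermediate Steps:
H(w) = 8 (H(w) = 9 - (3 - 2) = 9 - 1*1 = 9 - 1 = 8)
Z(T) = 8 + 12*T (Z(T) = -4 + (6*(-2))*(-1 - T) = -4 - 12*(-1 - T) = -4 + (12 + 12*T) = 8 + 12*T)
Z(2) + H(-1)*0 = (8 + 12*2) + 8*0 = (8 + 24) + 0 = 32 + 0 = 32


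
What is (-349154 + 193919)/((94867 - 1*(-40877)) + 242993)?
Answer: -155235/378737 ≈ -0.40988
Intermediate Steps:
(-349154 + 193919)/((94867 - 1*(-40877)) + 242993) = -155235/((94867 + 40877) + 242993) = -155235/(135744 + 242993) = -155235/378737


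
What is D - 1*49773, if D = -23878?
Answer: -73651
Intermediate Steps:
D - 1*49773 = -23878 - 1*49773 = -23878 - 49773 = -73651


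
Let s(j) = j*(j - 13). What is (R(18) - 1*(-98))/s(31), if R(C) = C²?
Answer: 211/279 ≈ 0.75627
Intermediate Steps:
s(j) = j*(-13 + j)
(R(18) - 1*(-98))/s(31) = (18² - 1*(-98))/((31*(-13 + 31))) = (324 + 98)/((31*18)) = 422/558 = 422*(1/558) = 211/279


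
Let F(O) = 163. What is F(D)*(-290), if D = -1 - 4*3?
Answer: -47270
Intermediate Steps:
D = -13 (D = -1 - 12 = -13)
F(D)*(-290) = 163*(-290) = -47270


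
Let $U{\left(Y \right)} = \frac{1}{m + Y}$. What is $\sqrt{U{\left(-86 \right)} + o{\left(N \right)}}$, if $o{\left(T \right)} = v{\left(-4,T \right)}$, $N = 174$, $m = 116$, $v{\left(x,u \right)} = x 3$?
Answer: $\frac{i \sqrt{10770}}{30} \approx 3.4593 i$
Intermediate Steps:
$v{\left(x,u \right)} = 3 x$
$o{\left(T \right)} = -12$ ($o{\left(T \right)} = 3 \left(-4\right) = -12$)
$U{\left(Y \right)} = \frac{1}{116 + Y}$
$\sqrt{U{\left(-86 \right)} + o{\left(N \right)}} = \sqrt{\frac{1}{116 - 86} - 12} = \sqrt{\frac{1}{30} - 12} = \sqrt{- \frac{359}{30}} = \frac{i \sqrt{10770}}{30}$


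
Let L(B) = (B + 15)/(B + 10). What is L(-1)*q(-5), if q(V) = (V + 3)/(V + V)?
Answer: 14/45 ≈ 0.31111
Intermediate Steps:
q(V) = (3 + V)/(2*V) (q(V) = (3 + V)/((2*V)) = (3 + V)*(1/(2*V)) = (3 + V)/(2*V))
L(B) = (15 + B)/(10 + B)
L(-1)*q(-5) = ((15 - 1)/(10 - 1))*((½)*(3 - 5)/(-5)) = (14/9)*((½)*(-⅕)*(-2)) = ((⅑)*14)*(⅕) = (14/9)*(⅕) = 14/45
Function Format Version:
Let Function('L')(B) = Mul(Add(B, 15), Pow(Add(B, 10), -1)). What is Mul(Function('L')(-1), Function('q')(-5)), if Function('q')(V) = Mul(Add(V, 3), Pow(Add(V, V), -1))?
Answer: Rational(14, 45) ≈ 0.31111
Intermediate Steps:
Function('q')(V) = Mul(Rational(1, 2), Pow(V, -1), Add(3, V)) (Function('q')(V) = Mul(Add(3, V), Pow(Mul(2, V), -1)) = Mul(Add(3, V), Mul(Rational(1, 2), Pow(V, -1))) = Mul(Rational(1, 2), Pow(V, -1), Add(3, V)))
Function('L')(B) = Mul(Pow(Add(10, B), -1), Add(15, B)) (Function('L')(B) = Mul(Add(15, B), Pow(Add(10, B), -1)) = Mul(Pow(Add(10, B), -1), Add(15, B)))
Mul(Function('L')(-1), Function('q')(-5)) = Mul(Mul(Pow(Add(10, -1), -1), Add(15, -1)), Mul(Rational(1, 2), Pow(-5, -1), Add(3, -5))) = Mul(Mul(Pow(9, -1), 14), Mul(Rational(1, 2), Rational(-1, 5), -2)) = Mul(Mul(Rational(1, 9), 14), Rational(1, 5)) = Mul(Rational(14, 9), Rational(1, 5)) = Rational(14, 45)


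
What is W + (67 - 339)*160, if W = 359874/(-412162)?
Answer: -8968825057/206081 ≈ -43521.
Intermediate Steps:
W = -179937/206081 (W = 359874*(-1/412162) = -179937/206081 ≈ -0.87314)
W + (67 - 339)*160 = -179937/206081 + (67 - 339)*160 = -179937/206081 - 272*160 = -179937/206081 - 43520 = -8968825057/206081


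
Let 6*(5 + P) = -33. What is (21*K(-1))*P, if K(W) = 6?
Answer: -1323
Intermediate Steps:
P = -21/2 (P = -5 + (⅙)*(-33) = -5 - 11/2 = -21/2 ≈ -10.500)
(21*K(-1))*P = (21*6)*(-21/2) = 126*(-21/2) = -1323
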